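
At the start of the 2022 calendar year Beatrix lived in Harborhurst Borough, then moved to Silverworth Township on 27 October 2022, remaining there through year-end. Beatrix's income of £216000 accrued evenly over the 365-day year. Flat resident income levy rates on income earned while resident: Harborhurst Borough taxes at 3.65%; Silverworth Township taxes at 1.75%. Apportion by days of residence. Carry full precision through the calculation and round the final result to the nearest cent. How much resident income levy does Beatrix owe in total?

Harborhurst Borough, 1 January – 26 October 2022: 299 days → £216000 × 3.65% × 299/365 = £6458.4000
Silverworth Township, 27 October – 31 December 2022: 66 days → £216000 × 1.75% × 66/365 = £683.5068
Total = £7141.9068

£7141.91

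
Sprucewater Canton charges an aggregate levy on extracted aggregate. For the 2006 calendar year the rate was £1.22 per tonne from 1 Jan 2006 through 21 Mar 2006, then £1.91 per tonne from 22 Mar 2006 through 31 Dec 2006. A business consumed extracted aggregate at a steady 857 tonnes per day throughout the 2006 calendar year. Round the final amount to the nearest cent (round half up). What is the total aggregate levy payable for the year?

1 Jan – 21 Mar 2006: 80 days × 857 tonnes/day = 68,560 tonnes at £1.22/tonne → £83,643.20
22 Mar – 31 Dec 2006: 285 days × 857 tonnes/day = 244,245 tonnes at £1.91/tonne → £466,507.95

£550,151.15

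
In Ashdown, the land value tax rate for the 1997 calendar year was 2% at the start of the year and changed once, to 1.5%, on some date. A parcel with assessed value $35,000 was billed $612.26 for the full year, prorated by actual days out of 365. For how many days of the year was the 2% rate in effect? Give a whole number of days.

Let d = days at the first rate; then 365 − d days at the second rate.
$35,000 × [2%·d + 1.5%·(365−d)] / 365 = $612.26
Solving gives d = 182, so the new rate took effect on 2 July 1997.

182 days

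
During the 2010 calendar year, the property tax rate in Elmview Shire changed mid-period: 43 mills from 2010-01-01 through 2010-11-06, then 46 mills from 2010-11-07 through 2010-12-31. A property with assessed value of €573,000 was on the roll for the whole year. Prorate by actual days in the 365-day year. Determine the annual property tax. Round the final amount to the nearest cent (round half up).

2010-01-01 to 2010-11-06: 310 days at 43 mills → €573,000 × 4.3% × 310/365 = €20,926.2740
2010-11-07 to 2010-12-31: 55 days at 46 mills → €573,000 × 4.6% × 55/365 = €3,971.7534
Total = €24,898.0274

€24,898.03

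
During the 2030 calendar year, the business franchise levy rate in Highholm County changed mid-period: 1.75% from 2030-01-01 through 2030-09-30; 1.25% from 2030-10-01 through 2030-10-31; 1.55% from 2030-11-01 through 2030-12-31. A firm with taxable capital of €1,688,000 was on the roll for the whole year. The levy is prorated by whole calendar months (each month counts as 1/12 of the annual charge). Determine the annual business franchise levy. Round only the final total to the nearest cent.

€28,274.00

2030-01-01 to 2030-09-30: 9 months at 1.75% → €1,688,000 × 1.75% × 9/12 = €22,155.0000
2030-10-01 to 2030-10-31: 1 month at 1.25% → €1,688,000 × 1.25% × 1/12 = €1,758.3333
2030-11-01 to 2030-12-31: 2 months at 1.55% → €1,688,000 × 1.55% × 2/12 = €4,360.6667
Total = €28,274.0000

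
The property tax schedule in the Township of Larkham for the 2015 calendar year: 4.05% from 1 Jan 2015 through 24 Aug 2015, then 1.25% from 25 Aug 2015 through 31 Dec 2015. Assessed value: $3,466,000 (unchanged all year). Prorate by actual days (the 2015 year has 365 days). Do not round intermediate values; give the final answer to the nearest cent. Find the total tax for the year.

$106,073.84

1 Jan – 24 Aug 2015: 236 days at 4.05% → $3,466,000 × 4.05% × 236/365 = $90,761.7205
25 Aug – 31 Dec 2015: 129 days at 1.25% → $3,466,000 × 1.25% × 129/365 = $15,312.1233
Total = $106,073.8438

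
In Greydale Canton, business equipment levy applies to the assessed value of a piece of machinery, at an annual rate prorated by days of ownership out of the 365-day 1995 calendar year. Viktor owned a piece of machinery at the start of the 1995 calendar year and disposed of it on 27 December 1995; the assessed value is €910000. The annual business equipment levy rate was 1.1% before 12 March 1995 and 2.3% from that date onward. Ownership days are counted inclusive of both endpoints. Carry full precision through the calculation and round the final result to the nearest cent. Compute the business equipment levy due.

1 January – 11 March 1995: 70 days at 1.1% → €910000 × 1.1% × 70/365 = €1919.7260
12 March – 27 December 1995: 291 days at 2.3% → €910000 × 2.3% × 291/365 = €16686.6575
Total = €18606.3836

€18606.38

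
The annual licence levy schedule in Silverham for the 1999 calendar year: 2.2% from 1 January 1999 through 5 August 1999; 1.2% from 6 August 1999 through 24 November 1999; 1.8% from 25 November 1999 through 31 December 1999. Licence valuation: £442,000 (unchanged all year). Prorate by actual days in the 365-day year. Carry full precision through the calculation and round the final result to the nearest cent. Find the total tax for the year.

£8,200.61

1 January – 5 August 1999: 217 days at 2.2% → £442,000 × 2.2% × 217/365 = £5,781.1178
6 August – 24 November 1999: 111 days at 1.2% → £442,000 × 1.2% × 111/365 = £1,612.9973
25 November – 31 December 1999: 37 days at 1.8% → £442,000 × 1.8% × 37/365 = £806.4986
Total = £8,200.6137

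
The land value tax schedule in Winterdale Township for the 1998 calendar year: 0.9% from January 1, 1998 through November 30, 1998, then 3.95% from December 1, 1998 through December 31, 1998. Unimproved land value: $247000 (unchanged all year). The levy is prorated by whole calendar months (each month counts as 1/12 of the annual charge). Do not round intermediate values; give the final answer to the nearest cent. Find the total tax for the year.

$2850.79

January 1 – November 30, 1998: 11 months at 0.9% → $247000 × 0.9% × 11/12 = $2037.7500
December 1 – December 31, 1998: 1 month at 3.95% → $247000 × 3.95% × 1/12 = $813.0417
Total = $2850.7917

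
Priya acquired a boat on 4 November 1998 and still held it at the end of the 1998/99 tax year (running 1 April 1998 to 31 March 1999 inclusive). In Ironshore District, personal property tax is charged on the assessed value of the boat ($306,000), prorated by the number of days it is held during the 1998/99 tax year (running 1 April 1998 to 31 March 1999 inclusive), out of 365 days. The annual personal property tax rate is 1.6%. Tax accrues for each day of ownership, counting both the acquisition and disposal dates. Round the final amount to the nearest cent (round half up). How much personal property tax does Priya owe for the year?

$1,985.23

Days held (4 November 1998 – 31 March 1999): 148 out of 365
Tax = $306,000 × 1.6% × 148/365 = $1,985.2274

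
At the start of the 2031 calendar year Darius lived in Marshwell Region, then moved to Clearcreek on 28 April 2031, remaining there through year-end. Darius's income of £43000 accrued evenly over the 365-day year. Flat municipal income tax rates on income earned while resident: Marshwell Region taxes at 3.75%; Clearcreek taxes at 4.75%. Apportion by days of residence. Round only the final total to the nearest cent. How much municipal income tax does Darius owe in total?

Marshwell Region, 1 January – 27 April 2031: 117 days → £43000 × 3.75% × 117/365 = £516.8836
Clearcreek, 28 April – 31 December 2031: 248 days → £43000 × 4.75% × 248/365 = £1387.7808
Total = £1904.6644

£1904.66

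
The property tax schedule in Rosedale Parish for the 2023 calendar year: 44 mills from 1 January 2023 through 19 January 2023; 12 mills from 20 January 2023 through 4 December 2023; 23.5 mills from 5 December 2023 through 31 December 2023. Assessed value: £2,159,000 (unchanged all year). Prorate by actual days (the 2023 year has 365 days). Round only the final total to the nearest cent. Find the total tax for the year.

£31,340.99

1 January – 19 January 2023: 19 days at 44 mills → £2,159,000 × 4.4% × 19/365 = £4,944.9973
20 January – 4 December 2023: 319 days at 12 mills → £2,159,000 × 1.2% × 319/365 = £22,642.8822
5 December – 31 December 2023: 27 days at 23.5 mills → £2,159,000 × 2.35% × 27/365 = £3,753.1110
Total = £31,340.9904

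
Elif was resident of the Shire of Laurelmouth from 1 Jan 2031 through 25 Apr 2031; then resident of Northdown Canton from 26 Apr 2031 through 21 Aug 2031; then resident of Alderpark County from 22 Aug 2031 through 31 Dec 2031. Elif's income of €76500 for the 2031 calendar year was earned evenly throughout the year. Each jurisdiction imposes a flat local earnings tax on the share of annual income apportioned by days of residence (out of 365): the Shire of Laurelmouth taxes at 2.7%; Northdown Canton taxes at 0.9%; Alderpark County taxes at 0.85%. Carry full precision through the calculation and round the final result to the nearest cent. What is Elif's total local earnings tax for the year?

The Shire of Laurelmouth, 1 Jan – 25 Apr 2031: 115 days → €76500 × 2.7% × 115/365 = €650.7740
Northdown Canton, 26 Apr – 21 Aug 2031: 118 days → €76500 × 0.9% × 118/365 = €222.5836
Alderpark County, 22 Aug – 31 Dec 2031: 132 days → €76500 × 0.85% × 132/365 = €235.1589
Total = €1108.5164

€1108.52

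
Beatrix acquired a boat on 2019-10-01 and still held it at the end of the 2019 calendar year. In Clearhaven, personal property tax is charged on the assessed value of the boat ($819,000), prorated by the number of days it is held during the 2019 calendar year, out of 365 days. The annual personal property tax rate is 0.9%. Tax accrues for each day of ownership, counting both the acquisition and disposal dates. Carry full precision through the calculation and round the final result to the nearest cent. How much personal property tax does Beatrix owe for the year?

Days held (2019-10-01 to 2019-12-31): 92 out of 365
Tax = $819,000 × 0.9% × 92/365 = $1,857.8959

$1,857.90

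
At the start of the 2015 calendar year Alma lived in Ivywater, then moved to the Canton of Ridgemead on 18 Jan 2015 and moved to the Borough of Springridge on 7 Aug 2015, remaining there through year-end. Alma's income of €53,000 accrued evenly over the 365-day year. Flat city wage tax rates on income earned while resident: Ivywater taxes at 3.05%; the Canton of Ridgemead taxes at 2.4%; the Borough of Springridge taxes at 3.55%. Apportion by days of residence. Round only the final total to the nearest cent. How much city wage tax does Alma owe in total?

€1,533.52

Ivywater, 1 Jan – 17 Jan 2015: 17 days → €53,000 × 3.05% × 17/365 = €75.2890
The Canton of Ridgemead, 18 Jan – 6 Aug 2015: 201 days → €53,000 × 2.4% × 201/365 = €700.4712
The Borough of Springridge, 7 Aug – 31 Dec 2015: 147 days → €53,000 × 3.55% × 147/365 = €757.7548
Total = €1,533.5151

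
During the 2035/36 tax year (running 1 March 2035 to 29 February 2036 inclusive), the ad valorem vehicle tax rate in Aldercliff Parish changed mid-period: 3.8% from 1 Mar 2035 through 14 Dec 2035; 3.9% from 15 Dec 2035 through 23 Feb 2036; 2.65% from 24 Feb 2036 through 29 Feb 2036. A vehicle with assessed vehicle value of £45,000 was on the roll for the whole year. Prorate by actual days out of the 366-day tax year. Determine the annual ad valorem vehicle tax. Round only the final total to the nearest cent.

£1,710.25

1 Mar – 14 Dec 2035: 289 days at 3.8% → £45,000 × 3.8% × 289/366 = £1,350.2459
15 Dec 2035 – 23 Feb 2036: 71 days at 3.9% → £45,000 × 3.9% × 71/366 = £340.4508
24 Feb – 29 Feb 2036: 6 days at 2.65% → £45,000 × 2.65% × 6/366 = £19.5492
Total = £1,710.2459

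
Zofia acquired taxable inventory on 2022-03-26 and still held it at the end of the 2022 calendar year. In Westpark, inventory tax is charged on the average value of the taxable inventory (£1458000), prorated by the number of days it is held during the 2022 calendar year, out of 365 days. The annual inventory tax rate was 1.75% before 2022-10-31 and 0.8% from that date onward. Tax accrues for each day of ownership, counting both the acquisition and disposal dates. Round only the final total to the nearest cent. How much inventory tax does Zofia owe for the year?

2022-03-26 to 2022-10-30: 219 days at 1.75% → £1458000 × 1.75% × 219/365 = £15309.0000
2022-10-31 to 2022-12-31: 62 days at 0.8% → £1458000 × 0.8% × 62/365 = £1981.2822
Total = £17290.2822

£17290.28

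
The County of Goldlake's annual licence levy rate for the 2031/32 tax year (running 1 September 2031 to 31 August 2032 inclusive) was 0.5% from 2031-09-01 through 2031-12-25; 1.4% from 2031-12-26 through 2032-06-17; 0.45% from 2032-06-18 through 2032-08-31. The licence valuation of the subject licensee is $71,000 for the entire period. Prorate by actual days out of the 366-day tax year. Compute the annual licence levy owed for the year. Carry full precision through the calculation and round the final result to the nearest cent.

$653.26

2031-09-01 to 2031-12-25: 116 days at 0.5% → $71,000 × 0.5% × 116/366 = $112.5137
2031-12-26 to 2032-06-17: 175 days at 1.4% → $71,000 × 1.4% × 175/366 = $475.2732
2032-06-18 to 2032-08-31: 75 days at 0.45% → $71,000 × 0.45% × 75/366 = $65.4713
Total = $653.2582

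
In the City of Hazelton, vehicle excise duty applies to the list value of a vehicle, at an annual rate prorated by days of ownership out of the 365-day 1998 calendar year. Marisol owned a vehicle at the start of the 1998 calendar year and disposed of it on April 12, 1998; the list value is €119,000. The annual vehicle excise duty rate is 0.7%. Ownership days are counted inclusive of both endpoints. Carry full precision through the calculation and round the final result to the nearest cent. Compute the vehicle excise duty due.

€232.78

Days held (January 1 – April 12, 1998): 102 out of 365
Tax = €119,000 × 0.7% × 102/365 = €232.7836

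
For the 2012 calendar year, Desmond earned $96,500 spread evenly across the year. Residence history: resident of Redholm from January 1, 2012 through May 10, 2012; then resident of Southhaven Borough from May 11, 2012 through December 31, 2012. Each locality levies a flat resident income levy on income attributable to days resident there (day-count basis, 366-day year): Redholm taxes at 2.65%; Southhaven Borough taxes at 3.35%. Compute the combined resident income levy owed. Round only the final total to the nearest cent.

Redholm, January 1 – May 10, 2012: 131 days → $96,500 × 2.65% × 131/366 = $915.2999
Southhaven Borough, May 11 – December 31, 2012: 235 days → $96,500 × 3.35% × 235/366 = $2,075.6728
Total = $2,990.9727

$2,990.97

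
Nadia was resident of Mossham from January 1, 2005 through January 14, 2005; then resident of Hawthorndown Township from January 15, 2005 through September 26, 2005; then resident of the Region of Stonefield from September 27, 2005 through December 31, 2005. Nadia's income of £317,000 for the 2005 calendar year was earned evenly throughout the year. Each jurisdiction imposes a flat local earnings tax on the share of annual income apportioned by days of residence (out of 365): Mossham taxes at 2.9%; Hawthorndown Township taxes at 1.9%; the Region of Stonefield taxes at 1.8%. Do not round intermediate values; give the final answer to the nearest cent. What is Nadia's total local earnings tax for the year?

Mossham, January 1 – January 14, 2005: 14 days → £317,000 × 2.9% × 14/365 = £352.6082
Hawthorndown Township, January 15 – September 26, 2005: 255 days → £317,000 × 1.9% × 255/365 = £4,207.8493
The Region of Stonefield, September 27 – December 31, 2005: 96 days → £317,000 × 1.8% × 96/365 = £1,500.7562
Total = £6,061.2137

£6,061.21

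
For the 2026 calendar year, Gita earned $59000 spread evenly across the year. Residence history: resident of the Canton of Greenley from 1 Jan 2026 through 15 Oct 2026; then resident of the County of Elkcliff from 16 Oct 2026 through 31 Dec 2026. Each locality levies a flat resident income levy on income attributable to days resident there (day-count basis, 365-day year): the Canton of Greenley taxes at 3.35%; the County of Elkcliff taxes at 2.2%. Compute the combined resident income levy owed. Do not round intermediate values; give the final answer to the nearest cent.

The Canton of Greenley, 1 Jan – 15 Oct 2026: 288 days → $59000 × 3.35% × 288/365 = $1559.5397
The County of Elkcliff, 16 Oct – 31 Dec 2026: 77 days → $59000 × 2.2% × 77/365 = $273.8247
Total = $1833.3644

$1833.36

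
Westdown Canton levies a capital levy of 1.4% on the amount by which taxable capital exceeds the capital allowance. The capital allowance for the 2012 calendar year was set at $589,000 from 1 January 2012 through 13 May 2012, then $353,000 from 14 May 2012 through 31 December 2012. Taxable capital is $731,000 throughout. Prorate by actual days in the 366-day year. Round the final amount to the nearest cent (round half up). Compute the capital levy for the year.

$4,082.34

1 January – 13 May 2012: 134 days, exemption $589,000 → ($731,000 − $589,000) × 1.4% × 134/366 = $727.8470
14 May – 31 December 2012: 232 days, exemption $353,000 → ($731,000 − $353,000) × 1.4% × 232/366 = $3,354.4918
Total = $4,082.3388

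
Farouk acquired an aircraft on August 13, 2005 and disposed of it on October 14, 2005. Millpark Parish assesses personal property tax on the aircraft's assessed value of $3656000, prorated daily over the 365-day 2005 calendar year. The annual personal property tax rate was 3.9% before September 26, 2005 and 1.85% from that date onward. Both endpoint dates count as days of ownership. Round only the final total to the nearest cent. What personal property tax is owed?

$20708.99

August 13 – September 25, 2005: 44 days at 3.9% → $3656000 × 3.9% × 44/365 = $17188.2082
September 26 – October 14, 2005: 19 days at 1.85% → $3656000 × 1.85% × 19/365 = $3520.7781
Total = $20708.9863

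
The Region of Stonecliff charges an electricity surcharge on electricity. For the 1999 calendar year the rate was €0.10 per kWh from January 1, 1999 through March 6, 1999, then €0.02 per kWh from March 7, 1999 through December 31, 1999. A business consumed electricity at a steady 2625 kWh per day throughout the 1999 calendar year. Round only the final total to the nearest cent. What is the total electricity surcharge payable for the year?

January 1 – March 6, 1999: 65 days × 2625 kWh/day = 170,625 kWh at €0.10/kWh → €17,062.50
March 7 – December 31, 1999: 300 days × 2625 kWh/day = 787,500 kWh at €0.02/kWh → €15,750.00

€32,812.50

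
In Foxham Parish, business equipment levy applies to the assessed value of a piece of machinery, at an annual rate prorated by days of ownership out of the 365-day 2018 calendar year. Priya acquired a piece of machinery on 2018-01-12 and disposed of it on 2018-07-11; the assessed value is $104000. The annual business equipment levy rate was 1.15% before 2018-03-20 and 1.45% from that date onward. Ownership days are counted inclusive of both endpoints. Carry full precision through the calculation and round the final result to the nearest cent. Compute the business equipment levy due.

2018-01-12 to 2018-03-19: 67 days at 1.15% → $104000 × 1.15% × 67/365 = $219.5397
2018-03-20 to 2018-07-11: 114 days at 1.45% → $104000 × 1.45% × 114/365 = $470.9918
Total = $690.5315

$690.53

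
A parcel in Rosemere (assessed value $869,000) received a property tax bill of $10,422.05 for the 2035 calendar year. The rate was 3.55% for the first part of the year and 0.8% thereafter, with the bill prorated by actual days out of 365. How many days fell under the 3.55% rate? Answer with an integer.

53 days

Let d = days at the first rate; then 365 − d days at the second rate.
$869,000 × [3.55%·d + 0.8%·(365−d)] / 365 = $10,422.05
Solving gives d = 53, so the new rate took effect on 23 February 2035.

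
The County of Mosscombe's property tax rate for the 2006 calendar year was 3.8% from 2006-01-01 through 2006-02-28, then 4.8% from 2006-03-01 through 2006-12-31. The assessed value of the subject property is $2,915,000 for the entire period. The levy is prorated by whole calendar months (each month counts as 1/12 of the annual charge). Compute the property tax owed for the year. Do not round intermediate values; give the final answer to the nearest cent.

$135,061.67

2006-01-01 to 2006-02-28: 2 months at 3.8% → $2,915,000 × 3.8% × 2/12 = $18,461.6667
2006-03-01 to 2006-12-31: 10 months at 4.8% → $2,915,000 × 4.8% × 10/12 = $116,600.0000
Total = $135,061.6667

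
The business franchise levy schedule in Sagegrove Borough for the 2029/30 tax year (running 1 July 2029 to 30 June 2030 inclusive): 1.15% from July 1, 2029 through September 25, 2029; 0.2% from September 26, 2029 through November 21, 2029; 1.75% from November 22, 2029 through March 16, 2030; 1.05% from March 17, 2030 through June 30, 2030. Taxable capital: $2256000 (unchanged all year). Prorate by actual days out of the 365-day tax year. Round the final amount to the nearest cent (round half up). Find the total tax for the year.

July 1 – September 25, 2029: 87 days at 1.15% → $2256000 × 1.15% × 87/365 = $6183.9123
September 26 – November 21, 2029: 57 days at 0.2% → $2256000 × 0.2% × 57/365 = $704.6137
November 22, 2029 – March 16, 2030: 115 days at 1.75% → $2256000 × 1.75% × 115/365 = $12438.9041
March 17 – June 30, 2030: 106 days at 1.05% → $2256000 × 1.05% × 106/365 = $6879.2548
Total = $26206.6849

$26206.68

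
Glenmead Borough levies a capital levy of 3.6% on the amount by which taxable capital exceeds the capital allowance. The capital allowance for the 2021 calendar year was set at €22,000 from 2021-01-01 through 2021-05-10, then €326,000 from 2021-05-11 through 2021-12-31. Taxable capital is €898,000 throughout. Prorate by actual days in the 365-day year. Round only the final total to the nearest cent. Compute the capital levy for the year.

€24,489.86

2021-01-01 to 2021-05-10: 130 days, exemption €22,000 → (€898,000 − €22,000) × 3.6% × 130/365 = €11,232.0000
2021-05-11 to 2021-12-31: 235 days, exemption €326,000 → (€898,000 − €326,000) × 3.6% × 235/365 = €13,257.8630
Total = €24,489.8630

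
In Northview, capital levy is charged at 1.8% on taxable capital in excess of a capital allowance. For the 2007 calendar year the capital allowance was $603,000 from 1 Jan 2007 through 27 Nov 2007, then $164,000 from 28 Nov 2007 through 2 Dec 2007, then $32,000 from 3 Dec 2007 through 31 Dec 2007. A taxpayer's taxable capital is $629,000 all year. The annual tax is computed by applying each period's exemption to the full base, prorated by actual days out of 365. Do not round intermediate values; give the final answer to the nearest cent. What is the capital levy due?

$1,392.85

1 Jan – 27 Nov 2007: 331 days, exemption $603,000 → ($629,000 − $603,000) × 1.8% × 331/365 = $424.4055
28 Nov – 2 Dec 2007: 5 days, exemption $164,000 → ($629,000 − $164,000) × 1.8% × 5/365 = $114.6575
3 Dec – 31 Dec 2007: 29 days, exemption $32,000 → ($629,000 − $32,000) × 1.8% × 29/365 = $853.7918
Total = $1,392.8548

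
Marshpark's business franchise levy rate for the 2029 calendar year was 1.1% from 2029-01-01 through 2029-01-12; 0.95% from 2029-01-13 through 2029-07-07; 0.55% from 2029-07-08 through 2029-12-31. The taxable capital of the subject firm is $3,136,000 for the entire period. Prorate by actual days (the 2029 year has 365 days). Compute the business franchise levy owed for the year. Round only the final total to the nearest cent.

$23,863.67

2029-01-01 to 2029-01-12: 12 days at 1.1% → $3,136,000 × 1.1% × 12/365 = $1,134.1151
2029-01-13 to 2029-07-07: 176 days at 0.95% → $3,136,000 × 0.95% × 176/365 = $14,365.4575
2029-07-08 to 2029-12-31: 177 days at 0.55% → $3,136,000 × 0.55% × 177/365 = $8,364.0986
Total = $23,863.6712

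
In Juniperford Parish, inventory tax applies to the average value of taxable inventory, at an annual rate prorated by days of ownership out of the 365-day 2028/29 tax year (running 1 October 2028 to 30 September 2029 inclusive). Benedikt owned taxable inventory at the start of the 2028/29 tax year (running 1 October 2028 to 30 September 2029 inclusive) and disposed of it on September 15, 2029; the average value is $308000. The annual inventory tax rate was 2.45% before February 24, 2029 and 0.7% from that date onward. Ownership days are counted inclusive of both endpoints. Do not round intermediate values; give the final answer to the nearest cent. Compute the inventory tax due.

October 1, 2028 – February 23, 2029: 146 days at 2.45% → $308000 × 2.45% × 146/365 = $3018.4000
February 24 – September 15, 2029: 204 days at 0.7% → $308000 × 0.7% × 204/365 = $1204.9973
Total = $4223.3973

$4223.40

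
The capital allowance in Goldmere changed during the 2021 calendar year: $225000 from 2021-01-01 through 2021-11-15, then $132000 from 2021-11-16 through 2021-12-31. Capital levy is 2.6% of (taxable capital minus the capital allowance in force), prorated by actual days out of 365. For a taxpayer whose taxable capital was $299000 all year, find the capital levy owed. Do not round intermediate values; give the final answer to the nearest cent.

$2228.73

2021-01-01 to 2021-11-15: 319 days, exemption $225000 → ($299000 − $225000) × 2.6% × 319/365 = $1681.5233
2021-11-16 to 2021-12-31: 46 days, exemption $132000 → ($299000 − $132000) × 2.6% × 46/365 = $547.2110
Total = $2228.7342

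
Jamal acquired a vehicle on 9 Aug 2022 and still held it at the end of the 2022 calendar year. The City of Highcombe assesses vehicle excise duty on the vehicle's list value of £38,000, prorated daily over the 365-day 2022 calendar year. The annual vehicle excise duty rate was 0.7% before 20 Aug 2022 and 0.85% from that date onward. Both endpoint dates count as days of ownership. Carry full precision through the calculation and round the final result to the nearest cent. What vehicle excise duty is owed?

9 Aug – 19 Aug 2022: 11 days at 0.7% → £38,000 × 0.7% × 11/365 = £8.0164
20 Aug – 31 Dec 2022: 134 days at 0.85% → £38,000 × 0.85% × 134/365 = £118.5808
Total = £126.5973

£126.60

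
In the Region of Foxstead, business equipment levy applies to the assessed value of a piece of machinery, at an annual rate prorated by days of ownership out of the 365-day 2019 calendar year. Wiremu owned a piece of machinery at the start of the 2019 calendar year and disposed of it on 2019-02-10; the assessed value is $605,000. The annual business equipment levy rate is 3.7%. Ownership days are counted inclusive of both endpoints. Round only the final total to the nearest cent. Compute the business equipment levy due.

Days held (2019-01-01 to 2019-02-10): 41 out of 365
Tax = $605,000 × 3.7% × 41/365 = $2,514.4795

$2,514.48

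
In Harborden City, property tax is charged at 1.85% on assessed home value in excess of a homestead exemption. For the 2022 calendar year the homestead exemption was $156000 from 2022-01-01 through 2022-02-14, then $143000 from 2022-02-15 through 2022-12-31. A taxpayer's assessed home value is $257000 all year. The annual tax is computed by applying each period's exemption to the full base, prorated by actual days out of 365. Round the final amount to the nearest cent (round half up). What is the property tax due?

$2079.35

2022-01-01 to 2022-02-14: 45 days, exemption $156000 → ($257000 − $156000) × 1.85% × 45/365 = $230.3630
2022-02-15 to 2022-12-31: 320 days, exemption $143000 → ($257000 − $143000) × 1.85% × 320/365 = $1848.9863
Total = $2079.3493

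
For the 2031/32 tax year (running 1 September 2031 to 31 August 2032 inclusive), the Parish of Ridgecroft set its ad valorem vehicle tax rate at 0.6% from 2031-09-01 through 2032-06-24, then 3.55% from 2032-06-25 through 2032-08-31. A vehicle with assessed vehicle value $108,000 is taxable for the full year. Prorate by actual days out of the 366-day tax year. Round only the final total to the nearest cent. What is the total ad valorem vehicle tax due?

2031-09-01 to 2032-06-24: 298 days at 0.6% → $108,000 × 0.6% × 298/366 = $527.6066
2032-06-25 to 2032-08-31: 68 days at 3.55% → $108,000 × 3.55% × 68/366 = $712.3279
Total = $1,239.9344

$1,239.93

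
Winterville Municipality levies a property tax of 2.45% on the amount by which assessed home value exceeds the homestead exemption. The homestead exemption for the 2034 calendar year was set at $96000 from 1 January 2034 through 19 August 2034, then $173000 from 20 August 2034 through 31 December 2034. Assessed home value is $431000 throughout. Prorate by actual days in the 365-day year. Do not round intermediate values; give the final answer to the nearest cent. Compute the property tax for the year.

1 January – 19 August 2034: 231 days, exemption $96000 → ($431000 − $96000) × 2.45% × 231/365 = $5194.3356
20 August – 31 December 2034: 134 days, exemption $173000 → ($431000 − $173000) × 2.45% × 134/365 = $2320.5863
Total = $7514.9219

$7514.92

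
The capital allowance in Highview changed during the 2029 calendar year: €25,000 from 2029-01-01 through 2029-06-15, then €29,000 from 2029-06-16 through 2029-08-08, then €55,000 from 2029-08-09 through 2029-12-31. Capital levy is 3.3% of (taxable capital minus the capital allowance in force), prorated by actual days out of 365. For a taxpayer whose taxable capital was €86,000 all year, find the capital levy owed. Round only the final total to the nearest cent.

2029-01-01 to 2029-06-15: 166 days, exemption €25,000 → (€86,000 − €25,000) × 3.3% × 166/365 = €915.5014
2029-06-16 to 2029-08-08: 54 days, exemption €29,000 → (€86,000 − €29,000) × 3.3% × 54/365 = €278.2849
2029-08-09 to 2029-12-31: 145 days, exemption €55,000 → (€86,000 − €55,000) × 3.3% × 145/365 = €406.3973
Total = €1,600.1836

€1,600.18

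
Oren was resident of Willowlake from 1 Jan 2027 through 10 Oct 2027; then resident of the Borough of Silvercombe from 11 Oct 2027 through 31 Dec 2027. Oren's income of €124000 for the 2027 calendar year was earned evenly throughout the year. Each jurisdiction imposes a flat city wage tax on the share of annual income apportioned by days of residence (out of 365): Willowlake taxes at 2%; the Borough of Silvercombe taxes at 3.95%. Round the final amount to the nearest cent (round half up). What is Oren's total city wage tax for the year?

€3023.22

Willowlake, 1 Jan – 10 Oct 2027: 283 days → €124000 × 2% × 283/365 = €1922.8493
The Borough of Silvercombe, 11 Oct – 31 Dec 2027: 82 days → €124000 × 3.95% × 82/365 = €1100.3726
Total = €3023.2219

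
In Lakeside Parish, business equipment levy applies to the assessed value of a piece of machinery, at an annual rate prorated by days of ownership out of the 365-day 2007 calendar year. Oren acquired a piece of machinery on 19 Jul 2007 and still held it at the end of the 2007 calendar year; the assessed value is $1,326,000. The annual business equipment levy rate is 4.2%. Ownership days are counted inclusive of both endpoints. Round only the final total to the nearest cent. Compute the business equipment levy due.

$25,328.42

Days held (19 Jul – 31 Dec 2007): 166 out of 365
Tax = $1,326,000 × 4.2% × 166/365 = $25,328.4164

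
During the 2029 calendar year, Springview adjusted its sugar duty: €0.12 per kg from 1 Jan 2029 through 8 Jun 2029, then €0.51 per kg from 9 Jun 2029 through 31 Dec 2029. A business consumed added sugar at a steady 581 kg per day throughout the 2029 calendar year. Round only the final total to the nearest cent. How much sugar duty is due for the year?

€72,125.34

1 Jan – 8 Jun 2029: 159 days × 581 kg/day = 92,379 kg at €0.12/kg → €11,085.48
9 Jun – 31 Dec 2029: 206 days × 581 kg/day = 119,686 kg at €0.51/kg → €61,039.86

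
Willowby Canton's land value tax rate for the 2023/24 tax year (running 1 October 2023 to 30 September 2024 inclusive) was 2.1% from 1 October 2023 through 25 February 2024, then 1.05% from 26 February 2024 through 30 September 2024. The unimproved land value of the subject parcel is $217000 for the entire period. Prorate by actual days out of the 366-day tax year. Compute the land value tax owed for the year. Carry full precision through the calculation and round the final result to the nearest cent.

$3199.86

1 October 2023 – 25 February 2024: 148 days at 2.1% → $217000 × 2.1% × 148/366 = $1842.7213
26 February – 30 September 2024: 218 days at 1.05% → $217000 × 1.05% × 218/366 = $1357.1393
Total = $3199.8607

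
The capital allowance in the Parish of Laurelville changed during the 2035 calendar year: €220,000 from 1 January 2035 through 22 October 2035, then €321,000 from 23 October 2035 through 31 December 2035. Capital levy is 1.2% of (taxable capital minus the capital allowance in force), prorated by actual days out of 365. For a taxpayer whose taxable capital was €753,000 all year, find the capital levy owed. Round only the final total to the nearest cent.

€6,163.56

1 January – 22 October 2035: 295 days, exemption €220,000 → (€753,000 − €220,000) × 1.2% × 295/365 = €5,169.3699
23 October – 31 December 2035: 70 days, exemption €321,000 → (€753,000 − €321,000) × 1.2% × 70/365 = €994.1918
Total = €6,163.5616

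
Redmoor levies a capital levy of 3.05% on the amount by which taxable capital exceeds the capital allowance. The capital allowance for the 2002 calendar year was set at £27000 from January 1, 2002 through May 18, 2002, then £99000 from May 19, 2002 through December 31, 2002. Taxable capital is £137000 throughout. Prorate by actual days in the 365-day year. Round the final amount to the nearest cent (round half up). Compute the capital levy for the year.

£1989.27

January 1 – May 18, 2002: 138 days, exemption £27000 → (£137000 − £27000) × 3.05% × 138/365 = £1268.4658
May 19 – December 31, 2002: 227 days, exemption £99000 → (£137000 − £99000) × 3.05% × 227/365 = £720.8027
Total = £1989.2685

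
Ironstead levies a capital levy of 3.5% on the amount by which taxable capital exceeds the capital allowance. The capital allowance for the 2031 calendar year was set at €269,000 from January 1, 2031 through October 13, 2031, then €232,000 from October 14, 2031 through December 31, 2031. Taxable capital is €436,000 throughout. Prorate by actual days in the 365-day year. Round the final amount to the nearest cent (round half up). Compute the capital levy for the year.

January 1 – October 13, 2031: 286 days, exemption €269,000 → (€436,000 − €269,000) × 3.5% × 286/365 = €4,579.9178
October 14 – December 31, 2031: 79 days, exemption €232,000 → (€436,000 − €232,000) × 3.5% × 79/365 = €1,545.3699
Total = €6,125.2877

€6,125.29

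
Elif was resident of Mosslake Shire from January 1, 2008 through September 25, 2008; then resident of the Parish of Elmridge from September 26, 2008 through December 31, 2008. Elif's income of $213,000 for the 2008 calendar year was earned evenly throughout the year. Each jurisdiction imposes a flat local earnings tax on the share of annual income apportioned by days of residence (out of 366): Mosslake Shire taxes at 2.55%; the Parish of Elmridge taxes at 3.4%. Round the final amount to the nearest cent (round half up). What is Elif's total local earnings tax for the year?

$5,911.33

Mosslake Shire, January 1 – September 25, 2008: 269 days → $213,000 × 2.55% × 269/366 = $3,992.0041
The Parish of Elmridge, September 26 – December 31, 2008: 97 days → $213,000 × 3.4% × 97/366 = $1,919.3279
Total = $5,911.3320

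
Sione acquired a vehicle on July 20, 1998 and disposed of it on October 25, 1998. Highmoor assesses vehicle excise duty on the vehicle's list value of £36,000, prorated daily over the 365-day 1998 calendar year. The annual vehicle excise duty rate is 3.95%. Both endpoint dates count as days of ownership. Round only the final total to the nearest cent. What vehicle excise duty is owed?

£381.80

Days held (July 20 – October 25, 1998): 98 out of 365
Tax = £36,000 × 3.95% × 98/365 = £381.7973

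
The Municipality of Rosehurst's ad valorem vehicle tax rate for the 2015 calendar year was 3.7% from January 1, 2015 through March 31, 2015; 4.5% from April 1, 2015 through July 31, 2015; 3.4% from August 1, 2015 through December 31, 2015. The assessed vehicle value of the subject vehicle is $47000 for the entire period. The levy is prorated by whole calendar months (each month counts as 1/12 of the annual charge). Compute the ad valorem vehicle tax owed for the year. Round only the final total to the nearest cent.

$1805.58

January 1 – March 31, 2015: 3 months at 3.7% → $47000 × 3.7% × 3/12 = $434.7500
April 1 – July 31, 2015: 4 months at 4.5% → $47000 × 4.5% × 4/12 = $705.0000
August 1 – December 31, 2015: 5 months at 3.4% → $47000 × 3.4% × 5/12 = $665.8333
Total = $1805.5833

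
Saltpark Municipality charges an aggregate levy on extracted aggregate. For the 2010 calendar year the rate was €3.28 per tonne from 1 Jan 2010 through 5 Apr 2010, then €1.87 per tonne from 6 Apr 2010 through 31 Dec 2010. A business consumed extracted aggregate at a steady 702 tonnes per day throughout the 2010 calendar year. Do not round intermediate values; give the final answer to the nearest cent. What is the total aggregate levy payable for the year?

1 Jan – 5 Apr 2010: 95 days × 702 tonnes/day = 66,690 tonnes at €3.28/tonne → €218,743.20
6 Apr – 31 Dec 2010: 270 days × 702 tonnes/day = 189,540 tonnes at €1.87/tonne → €354,439.80

€573,183.00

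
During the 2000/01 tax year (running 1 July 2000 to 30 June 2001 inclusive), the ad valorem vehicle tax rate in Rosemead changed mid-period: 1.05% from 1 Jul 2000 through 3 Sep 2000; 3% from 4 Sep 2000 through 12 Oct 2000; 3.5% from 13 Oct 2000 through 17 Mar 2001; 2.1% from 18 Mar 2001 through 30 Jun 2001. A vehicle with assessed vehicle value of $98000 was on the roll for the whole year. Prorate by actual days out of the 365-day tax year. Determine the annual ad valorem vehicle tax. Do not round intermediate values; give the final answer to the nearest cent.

$2555.38

1 Jul – 3 Sep 2000: 65 days at 1.05% → $98000 × 1.05% × 65/365 = $183.2466
4 Sep – 12 Oct 2000: 39 days at 3% → $98000 × 3% × 39/365 = $314.1370
13 Oct 2000 – 17 Mar 2001: 156 days at 3.5% → $98000 × 3.5% × 156/365 = $1465.9726
18 Mar – 30 Jun 2001: 105 days at 2.1% → $98000 × 2.1% × 105/365 = $592.0274
Total = $2555.3836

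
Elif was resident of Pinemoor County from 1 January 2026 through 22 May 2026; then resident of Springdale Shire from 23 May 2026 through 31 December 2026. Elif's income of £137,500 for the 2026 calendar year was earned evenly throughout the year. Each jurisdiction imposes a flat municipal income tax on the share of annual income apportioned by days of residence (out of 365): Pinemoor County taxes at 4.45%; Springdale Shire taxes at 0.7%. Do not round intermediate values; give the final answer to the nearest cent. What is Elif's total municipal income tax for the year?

£2,968.49

Pinemoor County, 1 January – 22 May 2026: 142 days → £137,500 × 4.45% × 142/365 = £2,380.4452
Springdale Shire, 23 May – 31 December 2026: 223 days → £137,500 × 0.7% × 223/365 = £588.0479
Total = £2,968.4932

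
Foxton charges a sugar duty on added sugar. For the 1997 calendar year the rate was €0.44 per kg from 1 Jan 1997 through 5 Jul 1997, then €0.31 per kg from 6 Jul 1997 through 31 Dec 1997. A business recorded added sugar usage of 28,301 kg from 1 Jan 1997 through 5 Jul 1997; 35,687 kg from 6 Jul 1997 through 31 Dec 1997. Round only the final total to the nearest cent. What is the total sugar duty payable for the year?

1 Jan – 5 Jul 1997: 28,301 kg at €0.44/kg → €12,452.44
6 Jul – 31 Dec 1997: 35,687 kg at €0.31/kg → €11,062.97

€23,515.41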